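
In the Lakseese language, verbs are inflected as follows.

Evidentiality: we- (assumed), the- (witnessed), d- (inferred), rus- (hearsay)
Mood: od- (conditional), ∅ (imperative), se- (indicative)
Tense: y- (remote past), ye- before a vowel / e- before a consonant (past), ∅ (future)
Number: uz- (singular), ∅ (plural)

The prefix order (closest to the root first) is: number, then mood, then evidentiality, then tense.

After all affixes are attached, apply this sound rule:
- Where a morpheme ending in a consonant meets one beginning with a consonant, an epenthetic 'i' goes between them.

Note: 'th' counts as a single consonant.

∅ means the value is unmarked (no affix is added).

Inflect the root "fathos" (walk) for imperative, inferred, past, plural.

number = plural: zero marking, form stays fathos.
mood = imperative: zero marking, form stays fathos.
Attach evidentiality inferred d- → dfathos.
Attach tense past e- (before consonant 'd') → edfathos.
Apply epenthesis: edfathos → edifathos.

edifathos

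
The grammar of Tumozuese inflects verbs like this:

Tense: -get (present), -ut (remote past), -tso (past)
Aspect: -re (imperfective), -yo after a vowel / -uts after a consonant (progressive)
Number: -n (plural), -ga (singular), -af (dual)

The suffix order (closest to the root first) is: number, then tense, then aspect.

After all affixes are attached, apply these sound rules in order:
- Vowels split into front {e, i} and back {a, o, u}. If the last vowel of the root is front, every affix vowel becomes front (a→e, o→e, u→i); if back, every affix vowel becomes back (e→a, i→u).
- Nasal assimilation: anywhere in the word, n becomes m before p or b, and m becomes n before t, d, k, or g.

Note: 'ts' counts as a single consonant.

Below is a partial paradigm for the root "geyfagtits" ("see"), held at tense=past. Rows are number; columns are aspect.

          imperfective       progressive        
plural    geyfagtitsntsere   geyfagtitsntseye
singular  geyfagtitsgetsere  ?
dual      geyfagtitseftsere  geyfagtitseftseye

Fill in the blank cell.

geyfagtitsgetseye

Attach number singular -ga → geyfagtitsga.
Attach tense past -tso → geyfagtitsgatso.
Attach aspect progressive -yo (after vowel 'o') → geyfagtitsgatsoyo.
Apply vowel harmony: geyfagtitsgatsoyo → geyfagtitsgetseye.
Nasal assimilation: no change.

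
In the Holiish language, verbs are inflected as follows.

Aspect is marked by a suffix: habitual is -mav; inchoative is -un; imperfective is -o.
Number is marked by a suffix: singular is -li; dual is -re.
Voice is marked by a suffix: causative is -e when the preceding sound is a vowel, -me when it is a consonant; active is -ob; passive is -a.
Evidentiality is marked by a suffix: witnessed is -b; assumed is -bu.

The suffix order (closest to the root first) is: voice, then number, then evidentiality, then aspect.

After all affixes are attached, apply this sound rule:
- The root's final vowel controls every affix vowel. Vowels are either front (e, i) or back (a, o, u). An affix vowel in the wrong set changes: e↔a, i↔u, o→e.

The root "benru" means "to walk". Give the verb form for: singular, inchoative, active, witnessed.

benruoblubun

Attach voice active -ob → benruob.
Attach number singular -li → benruobli.
Attach evidentiality witnessed -b → benruoblib.
Attach aspect inchoative -un → benruoblibun.
Apply vowel harmony: benruoblibun → benruoblubun.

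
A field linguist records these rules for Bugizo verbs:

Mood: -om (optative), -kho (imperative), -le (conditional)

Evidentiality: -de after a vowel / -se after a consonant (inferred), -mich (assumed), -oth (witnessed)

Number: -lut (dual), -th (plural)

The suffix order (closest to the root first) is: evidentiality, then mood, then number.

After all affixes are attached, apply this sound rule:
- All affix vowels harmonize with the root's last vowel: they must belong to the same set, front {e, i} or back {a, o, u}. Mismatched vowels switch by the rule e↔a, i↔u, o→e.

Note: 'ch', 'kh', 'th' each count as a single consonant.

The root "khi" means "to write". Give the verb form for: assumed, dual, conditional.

khimichlelit

Attach evidentiality assumed -mich → khimich.
Attach mood conditional -le → khimichle.
Attach number dual -lut → khimichlelut.
Apply vowel harmony: khimichlelut → khimichlelit.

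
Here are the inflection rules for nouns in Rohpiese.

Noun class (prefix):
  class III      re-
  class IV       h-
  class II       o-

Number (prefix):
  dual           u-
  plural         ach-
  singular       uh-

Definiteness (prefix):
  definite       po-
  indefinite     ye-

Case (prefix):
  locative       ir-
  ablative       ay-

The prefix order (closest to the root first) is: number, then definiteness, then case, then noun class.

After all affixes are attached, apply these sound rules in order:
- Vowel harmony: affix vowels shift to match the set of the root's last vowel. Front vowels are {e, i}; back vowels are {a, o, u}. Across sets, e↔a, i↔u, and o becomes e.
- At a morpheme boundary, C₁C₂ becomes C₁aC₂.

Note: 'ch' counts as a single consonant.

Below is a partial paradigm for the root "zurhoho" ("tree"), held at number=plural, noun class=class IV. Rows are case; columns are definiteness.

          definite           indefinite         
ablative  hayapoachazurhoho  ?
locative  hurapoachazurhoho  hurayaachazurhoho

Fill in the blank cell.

hayayaachazurhoho

Attach number plural ach- → achzurhoho.
Attach definiteness indefinite ye- → yeachzurhoho.
Attach case ablative ay- → ayyeachzurhoho.
Attach noun class class IV h- → hayyeachzurhoho.
Apply vowel harmony: hayyeachzurhoho → hayyaachzurhoho.
Apply epenthesis: hayyaachzurhoho → hayayaachazurhoho.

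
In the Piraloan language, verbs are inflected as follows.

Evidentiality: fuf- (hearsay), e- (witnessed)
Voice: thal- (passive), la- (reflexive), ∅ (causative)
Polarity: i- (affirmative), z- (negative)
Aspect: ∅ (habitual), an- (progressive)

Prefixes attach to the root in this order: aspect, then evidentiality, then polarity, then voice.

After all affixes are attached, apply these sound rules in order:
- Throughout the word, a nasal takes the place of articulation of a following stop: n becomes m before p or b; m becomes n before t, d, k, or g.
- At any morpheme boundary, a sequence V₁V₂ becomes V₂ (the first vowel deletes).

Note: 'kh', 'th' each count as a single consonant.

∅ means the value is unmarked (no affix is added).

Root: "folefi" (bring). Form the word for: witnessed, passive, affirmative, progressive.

thalanfolefi

Attach aspect progressive an- → anfolefi.
Attach evidentiality witnessed e- → eanfolefi.
Attach polarity affirmative i- → ieanfolefi.
Attach voice passive thal- → thalieanfolefi.
Nasal assimilation: no change.
Apply vowel deletion: thalieanfolefi → thalanfolefi.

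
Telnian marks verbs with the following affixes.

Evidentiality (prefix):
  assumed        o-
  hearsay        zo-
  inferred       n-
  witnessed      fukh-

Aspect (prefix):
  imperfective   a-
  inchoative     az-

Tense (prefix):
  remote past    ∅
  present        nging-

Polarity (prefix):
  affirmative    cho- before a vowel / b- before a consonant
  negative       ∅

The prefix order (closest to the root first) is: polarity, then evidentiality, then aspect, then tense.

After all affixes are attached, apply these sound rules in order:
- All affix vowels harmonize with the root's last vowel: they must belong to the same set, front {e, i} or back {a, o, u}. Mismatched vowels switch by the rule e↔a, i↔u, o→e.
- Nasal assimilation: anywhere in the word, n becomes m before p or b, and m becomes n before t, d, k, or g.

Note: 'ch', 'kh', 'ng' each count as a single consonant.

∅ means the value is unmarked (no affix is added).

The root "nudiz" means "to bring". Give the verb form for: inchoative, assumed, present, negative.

ngingezenudiz

polarity = negative: zero marking, form stays nudiz.
Attach evidentiality assumed o- → onudiz.
Attach aspect inchoative az- → azonudiz.
Attach tense present nging- → ngingazonudiz.
Apply vowel harmony: ngingazonudiz → ngingezenudiz.
Nasal assimilation: no change.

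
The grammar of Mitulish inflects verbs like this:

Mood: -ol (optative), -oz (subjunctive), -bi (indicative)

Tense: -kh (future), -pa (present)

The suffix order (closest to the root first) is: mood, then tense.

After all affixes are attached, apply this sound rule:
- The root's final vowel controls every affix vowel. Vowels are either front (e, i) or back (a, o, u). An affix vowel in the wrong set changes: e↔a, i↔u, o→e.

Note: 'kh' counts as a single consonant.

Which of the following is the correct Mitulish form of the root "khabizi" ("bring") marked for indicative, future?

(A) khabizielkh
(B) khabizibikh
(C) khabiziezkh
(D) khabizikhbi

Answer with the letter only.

Attach mood indicative -bi → khabizibi.
Attach tense future -kh → khabizibikh.
Vowel harmony: no change.
So the correct form is khabizibikh, option (B).
(C) khabiziezkh is wrong: it uses subjunctive instead of indicative for mood.
(D) khabizikhbi is wrong: it has the affixes in the wrong order.
(A) khabizielkh is wrong: it uses optative instead of indicative for mood.

B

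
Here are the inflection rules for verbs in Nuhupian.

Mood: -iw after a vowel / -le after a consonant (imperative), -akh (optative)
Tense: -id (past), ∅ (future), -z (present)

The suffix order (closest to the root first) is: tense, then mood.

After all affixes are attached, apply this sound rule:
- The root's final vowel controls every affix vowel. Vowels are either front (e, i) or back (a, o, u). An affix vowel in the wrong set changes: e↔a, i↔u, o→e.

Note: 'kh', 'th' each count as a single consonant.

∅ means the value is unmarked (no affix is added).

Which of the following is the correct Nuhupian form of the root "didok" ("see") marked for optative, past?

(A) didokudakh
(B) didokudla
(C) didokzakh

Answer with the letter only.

A

Attach tense past -id → didokid.
Attach mood optative -akh → didokidakh.
Apply vowel harmony: didokidakh → didokudakh.
So the correct form is didokudakh, option (A).
(B) didokudla is wrong: it uses imperative instead of optative for mood.
(C) didokzakh is wrong: it uses present instead of past for tense.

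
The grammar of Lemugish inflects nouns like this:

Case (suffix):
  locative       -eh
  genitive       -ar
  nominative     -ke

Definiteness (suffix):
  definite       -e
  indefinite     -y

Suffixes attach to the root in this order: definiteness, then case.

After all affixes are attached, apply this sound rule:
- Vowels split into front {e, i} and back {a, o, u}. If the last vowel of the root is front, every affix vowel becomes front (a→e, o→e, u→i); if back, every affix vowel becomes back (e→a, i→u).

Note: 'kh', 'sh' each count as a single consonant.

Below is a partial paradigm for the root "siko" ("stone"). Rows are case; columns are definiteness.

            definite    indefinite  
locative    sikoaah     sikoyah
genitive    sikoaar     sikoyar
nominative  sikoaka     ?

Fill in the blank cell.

Attach definiteness indefinite -y → sikoy.
Attach case nominative -ke → sikoyke.
Apply vowel harmony: sikoyke → sikoyka.

sikoyka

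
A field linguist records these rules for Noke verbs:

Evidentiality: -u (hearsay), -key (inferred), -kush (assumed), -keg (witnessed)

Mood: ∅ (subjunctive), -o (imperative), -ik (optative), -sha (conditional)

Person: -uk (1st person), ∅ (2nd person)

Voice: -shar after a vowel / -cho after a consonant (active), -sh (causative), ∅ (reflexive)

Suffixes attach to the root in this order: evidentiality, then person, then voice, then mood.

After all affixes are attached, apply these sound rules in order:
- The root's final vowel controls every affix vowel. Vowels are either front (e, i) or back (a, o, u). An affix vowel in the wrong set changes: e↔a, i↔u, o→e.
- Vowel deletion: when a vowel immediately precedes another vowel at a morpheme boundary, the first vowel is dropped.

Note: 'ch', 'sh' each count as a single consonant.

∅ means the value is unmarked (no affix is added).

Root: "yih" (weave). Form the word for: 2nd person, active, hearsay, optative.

yihisherik

Attach evidentiality hearsay -u → yihu.
person = 2nd person: zero marking, form stays yihu.
Attach voice active -shar (after vowel 'u') → yihushar.
Attach mood optative -ik → yihusharik.
Apply vowel harmony: yihusharik → yihisherik.
Vowel deletion: no change.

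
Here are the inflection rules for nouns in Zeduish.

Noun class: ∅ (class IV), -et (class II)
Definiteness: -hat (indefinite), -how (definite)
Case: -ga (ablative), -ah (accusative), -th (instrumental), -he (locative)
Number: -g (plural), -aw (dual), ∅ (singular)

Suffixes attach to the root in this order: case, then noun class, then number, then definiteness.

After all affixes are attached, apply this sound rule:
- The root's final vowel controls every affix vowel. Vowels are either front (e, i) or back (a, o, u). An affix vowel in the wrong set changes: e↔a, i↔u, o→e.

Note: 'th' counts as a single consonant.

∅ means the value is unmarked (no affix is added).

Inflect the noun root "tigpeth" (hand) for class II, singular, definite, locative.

tigpethheethew

Attach case locative -he → tigpethhe.
Attach noun class class II -et → tigpethheet.
number = singular: zero marking, form stays tigpethheet.
Attach definiteness definite -how → tigpethheethow.
Apply vowel harmony: tigpethheethow → tigpethheethew.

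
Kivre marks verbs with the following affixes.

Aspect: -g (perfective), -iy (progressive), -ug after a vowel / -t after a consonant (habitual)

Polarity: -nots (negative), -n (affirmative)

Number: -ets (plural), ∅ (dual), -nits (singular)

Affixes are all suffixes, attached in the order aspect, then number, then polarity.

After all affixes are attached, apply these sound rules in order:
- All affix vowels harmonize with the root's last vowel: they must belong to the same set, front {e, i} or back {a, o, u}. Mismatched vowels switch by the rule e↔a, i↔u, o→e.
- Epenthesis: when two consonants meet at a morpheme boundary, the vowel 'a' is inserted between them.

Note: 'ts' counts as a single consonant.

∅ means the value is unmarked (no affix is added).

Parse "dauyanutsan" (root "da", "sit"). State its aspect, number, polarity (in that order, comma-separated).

progressive, singular, affirmative

Segment: da-iy-nits-n.
aspect: -iy → progressive.
number: -nits → singular.
polarity: -n → affirmative.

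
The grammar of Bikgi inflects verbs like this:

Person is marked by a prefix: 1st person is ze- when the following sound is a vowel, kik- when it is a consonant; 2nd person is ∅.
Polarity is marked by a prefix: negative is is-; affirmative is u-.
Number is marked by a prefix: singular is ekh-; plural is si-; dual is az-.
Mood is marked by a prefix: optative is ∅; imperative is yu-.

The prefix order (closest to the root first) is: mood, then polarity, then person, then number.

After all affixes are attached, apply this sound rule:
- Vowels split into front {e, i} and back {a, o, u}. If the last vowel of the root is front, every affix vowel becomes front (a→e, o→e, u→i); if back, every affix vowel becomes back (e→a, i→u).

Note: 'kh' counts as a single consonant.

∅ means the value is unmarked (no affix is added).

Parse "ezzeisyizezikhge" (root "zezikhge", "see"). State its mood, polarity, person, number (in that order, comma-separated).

Segment: az-ze-is-yu-zezikhge.
mood: yu- → imperative.
polarity: is- → negative.
person: ze/kik- → 1st person.
number: az- → dual.

imperative, negative, 1st person, dual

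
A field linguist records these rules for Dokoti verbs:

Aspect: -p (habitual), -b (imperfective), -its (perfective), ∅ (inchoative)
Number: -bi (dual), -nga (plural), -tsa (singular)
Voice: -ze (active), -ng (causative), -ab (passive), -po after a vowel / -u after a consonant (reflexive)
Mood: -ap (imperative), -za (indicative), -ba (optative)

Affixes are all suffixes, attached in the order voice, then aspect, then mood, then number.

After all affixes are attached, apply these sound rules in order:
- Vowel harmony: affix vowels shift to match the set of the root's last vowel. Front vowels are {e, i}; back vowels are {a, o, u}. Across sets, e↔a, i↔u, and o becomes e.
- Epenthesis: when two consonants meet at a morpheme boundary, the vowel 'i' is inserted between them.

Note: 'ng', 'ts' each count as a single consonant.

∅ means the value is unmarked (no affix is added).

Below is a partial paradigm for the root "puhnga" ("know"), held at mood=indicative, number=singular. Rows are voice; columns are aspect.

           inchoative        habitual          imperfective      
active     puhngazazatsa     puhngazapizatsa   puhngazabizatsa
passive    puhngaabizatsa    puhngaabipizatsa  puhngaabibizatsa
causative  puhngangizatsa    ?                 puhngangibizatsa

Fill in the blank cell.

Attach voice causative -ng → puhngang.
Attach aspect habitual -p → puhngangp.
Attach mood indicative -za → puhngangpza.
Attach number singular -tsa → puhngangpzatsa.
Vowel harmony: no change.
Apply epenthesis: puhngangpzatsa → puhngangipizatsa.

puhngangipizatsa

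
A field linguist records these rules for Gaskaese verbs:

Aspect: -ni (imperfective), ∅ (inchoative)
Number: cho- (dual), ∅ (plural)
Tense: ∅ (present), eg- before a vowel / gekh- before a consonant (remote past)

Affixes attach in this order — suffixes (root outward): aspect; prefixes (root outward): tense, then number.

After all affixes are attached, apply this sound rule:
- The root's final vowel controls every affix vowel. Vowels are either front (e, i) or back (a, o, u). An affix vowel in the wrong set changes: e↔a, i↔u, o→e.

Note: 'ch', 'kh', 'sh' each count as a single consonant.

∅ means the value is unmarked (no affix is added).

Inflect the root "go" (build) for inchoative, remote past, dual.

Attach tense remote past gekh- (before consonant 'g') → gekhgo.
Attach number dual cho- → chogekhgo.
aspect = inchoative: zero marking, form stays chogekhgo.
Apply vowel harmony: chogekhgo → chogakhgo.

chogakhgo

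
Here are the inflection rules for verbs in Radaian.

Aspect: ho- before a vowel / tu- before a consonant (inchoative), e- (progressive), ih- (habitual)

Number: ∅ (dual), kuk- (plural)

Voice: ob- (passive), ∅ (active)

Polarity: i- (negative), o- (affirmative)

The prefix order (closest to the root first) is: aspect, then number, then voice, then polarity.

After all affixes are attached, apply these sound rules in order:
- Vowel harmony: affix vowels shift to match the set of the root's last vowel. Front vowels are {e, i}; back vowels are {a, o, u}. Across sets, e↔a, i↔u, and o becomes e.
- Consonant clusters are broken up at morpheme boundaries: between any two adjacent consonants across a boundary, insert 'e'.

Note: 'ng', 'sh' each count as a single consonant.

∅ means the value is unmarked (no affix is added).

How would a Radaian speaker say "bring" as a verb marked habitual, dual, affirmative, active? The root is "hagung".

Attach aspect habitual ih- → ihhagung.
number = dual: zero marking, form stays ihhagung.
voice = active: zero marking, form stays ihhagung.
Attach polarity affirmative o- → oihhagung.
Apply vowel harmony: oihhagung → ouhhagung.
Apply epenthesis: ouhhagung → ouhehagung.

ouhehagung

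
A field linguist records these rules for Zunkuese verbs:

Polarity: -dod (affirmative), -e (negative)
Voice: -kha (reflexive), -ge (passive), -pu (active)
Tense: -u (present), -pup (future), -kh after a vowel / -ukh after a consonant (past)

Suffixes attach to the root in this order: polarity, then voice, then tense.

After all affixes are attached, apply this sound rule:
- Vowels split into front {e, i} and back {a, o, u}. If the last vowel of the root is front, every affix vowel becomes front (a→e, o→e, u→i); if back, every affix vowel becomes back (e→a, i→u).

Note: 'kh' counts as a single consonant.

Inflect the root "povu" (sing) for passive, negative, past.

Attach polarity negative -e → povue.
Attach voice passive -ge → povuege.
Attach tense past -kh (after vowel 'e') → povuegekh.
Apply vowel harmony: povuegekh → povuagakh.

povuagakh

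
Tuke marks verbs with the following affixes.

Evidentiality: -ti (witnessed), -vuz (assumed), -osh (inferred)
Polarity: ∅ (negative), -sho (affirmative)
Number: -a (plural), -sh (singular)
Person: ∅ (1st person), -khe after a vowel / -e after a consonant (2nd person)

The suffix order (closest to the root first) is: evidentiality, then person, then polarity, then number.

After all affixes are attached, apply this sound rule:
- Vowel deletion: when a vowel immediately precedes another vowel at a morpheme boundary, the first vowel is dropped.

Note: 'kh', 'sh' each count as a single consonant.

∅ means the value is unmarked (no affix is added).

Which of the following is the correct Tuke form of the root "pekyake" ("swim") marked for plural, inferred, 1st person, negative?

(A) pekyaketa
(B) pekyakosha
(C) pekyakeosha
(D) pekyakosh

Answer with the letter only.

B

Attach evidentiality inferred -osh → pekyakeosh.
person = 1st person: zero marking, form stays pekyakeosh.
polarity = negative: zero marking, form stays pekyakeosh.
Attach number plural -a → pekyakeosha.
Apply vowel deletion: pekyakeosha → pekyakosha.
So the correct form is pekyakosha, option (B).
(D) pekyakosh is wrong: it has the affixes in the wrong order.
(C) pekyakeosha is wrong: it fails to apply the sound rule(s).
(A) pekyaketa is wrong: it uses witnessed instead of inferred for evidentiality.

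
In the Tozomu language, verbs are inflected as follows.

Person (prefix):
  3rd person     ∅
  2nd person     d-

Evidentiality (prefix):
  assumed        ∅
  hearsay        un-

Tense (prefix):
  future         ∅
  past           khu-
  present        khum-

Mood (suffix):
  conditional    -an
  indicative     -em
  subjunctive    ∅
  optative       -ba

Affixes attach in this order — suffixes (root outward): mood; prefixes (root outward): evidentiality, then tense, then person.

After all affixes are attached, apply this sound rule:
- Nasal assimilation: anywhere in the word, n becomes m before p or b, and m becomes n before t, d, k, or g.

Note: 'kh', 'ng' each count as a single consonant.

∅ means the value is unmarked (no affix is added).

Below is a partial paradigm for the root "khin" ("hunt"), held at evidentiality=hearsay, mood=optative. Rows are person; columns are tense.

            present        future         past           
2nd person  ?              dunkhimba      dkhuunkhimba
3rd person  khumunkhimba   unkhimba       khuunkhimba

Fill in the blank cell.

dkhumunkhimba

Attach evidentiality hearsay un- → unkhin.
Attach tense present khum- → khumunkhin.
Attach person 2nd person d- → dkhumunkhin.
Attach mood optative -ba → dkhumunkhinba.
Apply nasal assimilation: dkhumunkhinba → dkhumunkhimba.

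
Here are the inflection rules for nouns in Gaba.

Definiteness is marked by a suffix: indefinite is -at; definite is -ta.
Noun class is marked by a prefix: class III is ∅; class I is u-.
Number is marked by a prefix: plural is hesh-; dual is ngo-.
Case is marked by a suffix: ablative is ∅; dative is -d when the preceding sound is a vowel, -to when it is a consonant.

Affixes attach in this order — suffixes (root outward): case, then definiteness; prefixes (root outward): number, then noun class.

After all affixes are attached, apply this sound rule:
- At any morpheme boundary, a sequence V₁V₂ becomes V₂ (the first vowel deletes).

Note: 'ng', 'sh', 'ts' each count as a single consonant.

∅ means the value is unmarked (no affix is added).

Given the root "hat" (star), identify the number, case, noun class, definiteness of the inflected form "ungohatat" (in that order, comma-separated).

dual, ablative, class I, indefinite

Segment: u-ngo-hat-at.
number: ngo- → dual.
case: ∅ → ablative.
noun class: u- → class I.
definiteness: -at → indefinite.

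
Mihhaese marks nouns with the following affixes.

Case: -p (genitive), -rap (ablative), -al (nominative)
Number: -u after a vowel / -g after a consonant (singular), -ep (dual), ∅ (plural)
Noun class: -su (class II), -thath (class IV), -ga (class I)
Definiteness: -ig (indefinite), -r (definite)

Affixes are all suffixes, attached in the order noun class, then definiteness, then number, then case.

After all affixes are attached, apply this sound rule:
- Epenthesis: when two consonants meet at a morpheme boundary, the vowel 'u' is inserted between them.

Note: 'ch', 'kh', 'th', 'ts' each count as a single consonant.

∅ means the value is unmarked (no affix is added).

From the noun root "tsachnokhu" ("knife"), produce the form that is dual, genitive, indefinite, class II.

tsachnokhusuigepup

Attach noun class class II -su → tsachnokhusu.
Attach definiteness indefinite -ig → tsachnokhusuig.
Attach number dual -ep → tsachnokhusuigep.
Attach case genitive -p → tsachnokhusuigepp.
Apply epenthesis: tsachnokhusuigepp → tsachnokhusuigepup.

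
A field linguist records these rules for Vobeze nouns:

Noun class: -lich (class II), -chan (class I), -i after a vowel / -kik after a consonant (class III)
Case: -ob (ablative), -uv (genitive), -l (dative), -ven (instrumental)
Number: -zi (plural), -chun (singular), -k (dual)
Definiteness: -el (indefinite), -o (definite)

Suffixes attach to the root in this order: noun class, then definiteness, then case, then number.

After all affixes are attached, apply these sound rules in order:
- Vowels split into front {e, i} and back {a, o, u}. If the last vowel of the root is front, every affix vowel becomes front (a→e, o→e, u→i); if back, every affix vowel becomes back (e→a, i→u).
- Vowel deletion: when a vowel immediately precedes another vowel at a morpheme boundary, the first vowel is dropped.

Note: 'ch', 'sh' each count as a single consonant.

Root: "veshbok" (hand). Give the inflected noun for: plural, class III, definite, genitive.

Attach noun class class III -kik (after consonant 'k') → veshbokkik.
Attach definiteness definite -o → veshbokkiko.
Attach case genitive -uv → veshbokkikouv.
Attach number plural -zi → veshbokkikouvzi.
Apply vowel harmony: veshbokkikouvzi → veshbokkukouvzu.
Apply vowel deletion: veshbokkukouvzu → veshbokkukuvzu.

veshbokkukuvzu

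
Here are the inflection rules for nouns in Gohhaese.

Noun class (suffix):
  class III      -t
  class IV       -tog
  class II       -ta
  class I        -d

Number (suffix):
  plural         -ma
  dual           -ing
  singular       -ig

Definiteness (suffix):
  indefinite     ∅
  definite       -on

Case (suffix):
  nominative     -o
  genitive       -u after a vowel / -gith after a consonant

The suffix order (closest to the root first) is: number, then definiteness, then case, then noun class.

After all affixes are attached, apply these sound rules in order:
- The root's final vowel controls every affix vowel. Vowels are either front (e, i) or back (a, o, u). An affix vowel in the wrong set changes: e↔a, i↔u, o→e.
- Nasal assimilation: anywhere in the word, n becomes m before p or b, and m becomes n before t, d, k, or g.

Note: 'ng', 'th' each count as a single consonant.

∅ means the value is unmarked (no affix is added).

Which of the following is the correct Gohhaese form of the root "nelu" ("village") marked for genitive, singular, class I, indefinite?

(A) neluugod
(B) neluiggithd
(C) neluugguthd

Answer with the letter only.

C

Attach number singular -ig → neluig.
definiteness = indefinite: zero marking, form stays neluig.
Attach case genitive -gith (after consonant 'g') → neluiggith.
Attach noun class class I -d → neluiggithd.
Apply vowel harmony: neluiggithd → neluugguthd.
Nasal assimilation: no change.
So the correct form is neluugguthd, option (C).
(B) neluiggithd is wrong: it fails to apply the sound rule(s).
(A) neluugod is wrong: it uses nominative instead of genitive for case.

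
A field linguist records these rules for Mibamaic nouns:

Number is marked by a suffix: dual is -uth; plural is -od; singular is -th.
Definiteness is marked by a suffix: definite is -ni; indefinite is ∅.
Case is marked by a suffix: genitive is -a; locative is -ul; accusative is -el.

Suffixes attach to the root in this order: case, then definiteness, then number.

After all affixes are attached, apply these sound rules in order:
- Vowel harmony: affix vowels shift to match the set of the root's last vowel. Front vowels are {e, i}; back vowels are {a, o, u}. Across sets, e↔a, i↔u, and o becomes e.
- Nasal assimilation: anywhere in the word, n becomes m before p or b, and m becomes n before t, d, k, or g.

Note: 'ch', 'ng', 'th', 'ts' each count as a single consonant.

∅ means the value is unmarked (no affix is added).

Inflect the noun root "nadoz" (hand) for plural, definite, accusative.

nadozalnuod

Attach case accusative -el → nadozel.
Attach definiteness definite -ni → nadozelni.
Attach number plural -od → nadozelniod.
Apply vowel harmony: nadozelniod → nadozalnuod.
Nasal assimilation: no change.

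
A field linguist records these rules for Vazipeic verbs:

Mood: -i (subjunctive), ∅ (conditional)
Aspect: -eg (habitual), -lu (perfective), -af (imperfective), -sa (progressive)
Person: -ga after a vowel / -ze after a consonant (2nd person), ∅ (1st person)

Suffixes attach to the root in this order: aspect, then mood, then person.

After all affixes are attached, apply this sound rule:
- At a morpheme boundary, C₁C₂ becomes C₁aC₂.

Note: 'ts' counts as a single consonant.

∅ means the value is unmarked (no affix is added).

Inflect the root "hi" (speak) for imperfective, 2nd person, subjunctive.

Attach aspect imperfective -af → hiaf.
Attach mood subjunctive -i → hiafi.
Attach person 2nd person -ga (after vowel 'i') → hiafiga.
Epenthesis: no change.

hiafiga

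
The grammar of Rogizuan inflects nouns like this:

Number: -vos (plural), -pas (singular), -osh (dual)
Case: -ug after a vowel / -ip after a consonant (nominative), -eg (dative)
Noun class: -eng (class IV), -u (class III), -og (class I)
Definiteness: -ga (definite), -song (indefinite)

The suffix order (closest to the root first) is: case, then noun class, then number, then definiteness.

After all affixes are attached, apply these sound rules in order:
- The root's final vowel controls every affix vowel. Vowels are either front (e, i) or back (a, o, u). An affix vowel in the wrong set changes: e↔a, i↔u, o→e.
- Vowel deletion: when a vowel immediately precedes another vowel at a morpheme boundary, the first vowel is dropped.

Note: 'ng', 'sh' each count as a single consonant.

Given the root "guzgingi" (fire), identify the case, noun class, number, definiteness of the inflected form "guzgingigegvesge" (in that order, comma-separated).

nominative, class I, plural, definite

Segment: guzgingi-ug-og-vos-ga.
case: -ug/ip → nominative.
noun class: -og → class I.
number: -vos → plural.
definiteness: -ga → definite.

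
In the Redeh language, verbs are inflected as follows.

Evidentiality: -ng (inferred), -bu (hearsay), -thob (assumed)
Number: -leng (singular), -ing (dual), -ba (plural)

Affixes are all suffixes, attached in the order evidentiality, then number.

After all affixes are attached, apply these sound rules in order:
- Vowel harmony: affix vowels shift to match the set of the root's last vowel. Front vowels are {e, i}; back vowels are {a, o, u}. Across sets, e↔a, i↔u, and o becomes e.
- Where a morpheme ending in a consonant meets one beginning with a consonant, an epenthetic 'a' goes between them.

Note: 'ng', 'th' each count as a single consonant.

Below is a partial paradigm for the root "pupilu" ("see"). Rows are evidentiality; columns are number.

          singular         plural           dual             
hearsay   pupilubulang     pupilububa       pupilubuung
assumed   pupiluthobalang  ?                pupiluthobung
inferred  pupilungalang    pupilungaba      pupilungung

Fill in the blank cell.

Attach evidentiality assumed -thob → pupiluthob.
Attach number plural -ba → pupiluthobba.
Vowel harmony: no change.
Apply epenthesis: pupiluthobba → pupiluthobaba.

pupiluthobaba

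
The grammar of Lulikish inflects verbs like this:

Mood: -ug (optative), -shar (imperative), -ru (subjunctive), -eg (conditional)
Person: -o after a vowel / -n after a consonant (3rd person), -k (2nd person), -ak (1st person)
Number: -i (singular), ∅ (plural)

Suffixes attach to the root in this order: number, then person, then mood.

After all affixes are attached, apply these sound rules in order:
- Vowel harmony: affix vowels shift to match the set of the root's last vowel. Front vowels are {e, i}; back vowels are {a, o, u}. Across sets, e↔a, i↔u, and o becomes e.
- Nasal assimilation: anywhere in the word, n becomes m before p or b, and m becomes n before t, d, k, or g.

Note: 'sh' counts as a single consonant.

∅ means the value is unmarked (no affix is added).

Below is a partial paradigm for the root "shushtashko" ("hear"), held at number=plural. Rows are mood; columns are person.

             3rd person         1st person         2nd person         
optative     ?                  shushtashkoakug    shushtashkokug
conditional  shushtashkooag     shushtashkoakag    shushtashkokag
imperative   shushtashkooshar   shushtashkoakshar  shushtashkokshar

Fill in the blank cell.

shushtashkooug

number = plural: zero marking, form stays shushtashko.
Attach person 3rd person -o (after vowel 'o') → shushtashkoo.
Attach mood optative -ug → shushtashkooug.
Vowel harmony: no change.
Nasal assimilation: no change.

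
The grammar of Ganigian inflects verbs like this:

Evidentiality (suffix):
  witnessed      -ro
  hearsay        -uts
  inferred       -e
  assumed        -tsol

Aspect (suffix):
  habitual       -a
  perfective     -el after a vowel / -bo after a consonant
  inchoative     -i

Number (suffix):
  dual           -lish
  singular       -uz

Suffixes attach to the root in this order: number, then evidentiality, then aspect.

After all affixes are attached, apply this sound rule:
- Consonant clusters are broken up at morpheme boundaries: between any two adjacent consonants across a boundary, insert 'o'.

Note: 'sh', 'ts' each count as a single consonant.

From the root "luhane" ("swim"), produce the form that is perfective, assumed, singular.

Attach number singular -uz → luhaneuz.
Attach evidentiality assumed -tsol → luhaneuztsol.
Attach aspect perfective -bo (after consonant 'l') → luhaneuztsolbo.
Apply epenthesis: luhaneuztsolbo → luhaneuzotsolobo.

luhaneuzotsolobo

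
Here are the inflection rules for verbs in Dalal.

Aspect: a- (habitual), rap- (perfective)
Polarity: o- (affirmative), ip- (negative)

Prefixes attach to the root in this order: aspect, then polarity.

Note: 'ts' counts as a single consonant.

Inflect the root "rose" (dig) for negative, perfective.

Attach aspect perfective rap- → raprose.
Attach polarity negative ip- → ipraprose.

ipraprose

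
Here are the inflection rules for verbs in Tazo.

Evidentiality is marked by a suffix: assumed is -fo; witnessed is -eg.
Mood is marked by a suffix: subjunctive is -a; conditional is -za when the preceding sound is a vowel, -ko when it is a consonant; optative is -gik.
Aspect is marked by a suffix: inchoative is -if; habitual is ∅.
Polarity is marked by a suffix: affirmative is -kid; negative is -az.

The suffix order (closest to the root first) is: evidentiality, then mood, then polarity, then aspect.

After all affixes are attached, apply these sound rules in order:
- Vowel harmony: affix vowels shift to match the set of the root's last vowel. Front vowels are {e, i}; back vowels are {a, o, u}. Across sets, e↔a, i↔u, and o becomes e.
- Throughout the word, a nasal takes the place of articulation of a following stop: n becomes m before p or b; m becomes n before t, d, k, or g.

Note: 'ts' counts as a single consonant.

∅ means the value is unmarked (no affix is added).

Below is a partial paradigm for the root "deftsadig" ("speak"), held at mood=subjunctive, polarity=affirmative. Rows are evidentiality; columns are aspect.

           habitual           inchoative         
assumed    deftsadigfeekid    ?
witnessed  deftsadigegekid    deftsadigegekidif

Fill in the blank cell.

deftsadigfeekidif

Attach evidentiality assumed -fo → deftsadigfo.
Attach mood subjunctive -a → deftsadigfoa.
Attach polarity affirmative -kid → deftsadigfoakid.
Attach aspect inchoative -if → deftsadigfoakidif.
Apply vowel harmony: deftsadigfoakidif → deftsadigfeekidif.
Nasal assimilation: no change.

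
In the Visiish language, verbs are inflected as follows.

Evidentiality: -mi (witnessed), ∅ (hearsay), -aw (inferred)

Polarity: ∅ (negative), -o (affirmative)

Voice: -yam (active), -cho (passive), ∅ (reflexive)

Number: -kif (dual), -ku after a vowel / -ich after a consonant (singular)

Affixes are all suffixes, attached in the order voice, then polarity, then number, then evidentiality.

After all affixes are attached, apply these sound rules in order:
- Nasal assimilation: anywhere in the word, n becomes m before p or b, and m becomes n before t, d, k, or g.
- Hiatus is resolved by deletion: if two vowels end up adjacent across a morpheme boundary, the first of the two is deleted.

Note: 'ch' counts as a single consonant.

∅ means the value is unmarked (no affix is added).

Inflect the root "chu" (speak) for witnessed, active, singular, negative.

Attach voice active -yam → chuyam.
polarity = negative: zero marking, form stays chuyam.
Attach number singular -ich (after consonant 'm') → chuyamich.
Attach evidentiality witnessed -mi → chuyamichmi.
Nasal assimilation: no change.
Vowel deletion: no change.

chuyamichmi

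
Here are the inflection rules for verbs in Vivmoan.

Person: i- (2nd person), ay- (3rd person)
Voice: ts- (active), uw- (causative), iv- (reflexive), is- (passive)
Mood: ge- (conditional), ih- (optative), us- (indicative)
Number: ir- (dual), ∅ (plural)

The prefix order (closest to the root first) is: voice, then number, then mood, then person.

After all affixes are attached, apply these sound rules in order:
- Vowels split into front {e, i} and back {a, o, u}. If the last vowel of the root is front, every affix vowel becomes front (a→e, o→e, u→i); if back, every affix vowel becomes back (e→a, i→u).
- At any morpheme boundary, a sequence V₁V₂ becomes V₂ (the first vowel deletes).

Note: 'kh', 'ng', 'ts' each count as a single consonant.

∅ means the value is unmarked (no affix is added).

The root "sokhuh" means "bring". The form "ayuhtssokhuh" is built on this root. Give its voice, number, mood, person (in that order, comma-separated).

active, plural, optative, 3rd person

Segment: ay-ih-ts-sokhuh.
voice: ts- → active.
number: ∅ → plural.
mood: ih- → optative.
person: ay- → 3rd person.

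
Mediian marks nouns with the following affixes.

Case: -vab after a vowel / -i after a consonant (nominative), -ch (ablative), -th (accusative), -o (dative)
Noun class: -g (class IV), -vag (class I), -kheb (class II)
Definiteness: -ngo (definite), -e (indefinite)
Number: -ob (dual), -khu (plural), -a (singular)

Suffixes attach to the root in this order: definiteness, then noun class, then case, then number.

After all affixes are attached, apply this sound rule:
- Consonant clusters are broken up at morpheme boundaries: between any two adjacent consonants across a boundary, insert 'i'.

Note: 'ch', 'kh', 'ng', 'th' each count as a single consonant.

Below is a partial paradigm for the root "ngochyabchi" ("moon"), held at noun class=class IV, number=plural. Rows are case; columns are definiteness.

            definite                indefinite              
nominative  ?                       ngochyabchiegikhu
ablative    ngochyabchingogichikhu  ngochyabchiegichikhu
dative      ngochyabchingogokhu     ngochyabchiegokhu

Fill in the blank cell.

ngochyabchingogikhu

Attach definiteness definite -ngo → ngochyabchingo.
Attach noun class class IV -g → ngochyabchingog.
Attach case nominative -i (after consonant 'g') → ngochyabchingogi.
Attach number plural -khu → ngochyabchingogikhu.
Epenthesis: no change.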